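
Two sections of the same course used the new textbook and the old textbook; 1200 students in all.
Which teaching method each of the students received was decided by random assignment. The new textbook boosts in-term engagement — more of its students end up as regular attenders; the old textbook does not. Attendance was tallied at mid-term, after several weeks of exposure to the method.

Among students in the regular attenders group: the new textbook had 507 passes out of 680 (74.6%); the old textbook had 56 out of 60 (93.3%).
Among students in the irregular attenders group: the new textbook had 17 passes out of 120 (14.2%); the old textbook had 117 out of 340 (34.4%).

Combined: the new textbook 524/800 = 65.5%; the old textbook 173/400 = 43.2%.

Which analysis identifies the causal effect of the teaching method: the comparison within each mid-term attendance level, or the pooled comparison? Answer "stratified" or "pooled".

The stratified and pooled comparisons disagree (the old textbook wins within each mid-term attendance; the new textbook wins overall), so the answer turns on the causal role of mid-term attendance.
Because the teaching method influences mid-term attendance, mid-term attendance is a post-treatment mediator, not a confounder. Stratifying on it would bias the estimate; the causal effect is the crude pooled difference.
Pooled: the new textbook 65.5% vs the old textbook 43.2%; the new textbook is higher overall.

pooled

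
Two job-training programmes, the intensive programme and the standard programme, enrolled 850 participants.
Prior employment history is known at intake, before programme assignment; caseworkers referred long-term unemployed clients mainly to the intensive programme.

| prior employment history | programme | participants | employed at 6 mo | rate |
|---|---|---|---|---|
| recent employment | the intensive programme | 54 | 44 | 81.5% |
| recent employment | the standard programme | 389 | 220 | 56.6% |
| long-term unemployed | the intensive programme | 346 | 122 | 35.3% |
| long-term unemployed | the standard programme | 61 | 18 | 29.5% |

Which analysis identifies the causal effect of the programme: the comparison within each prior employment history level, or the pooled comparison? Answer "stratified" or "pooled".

stratified

The prior employment history-specific comparison favours the intensive programme throughout, but the pooled figures favour the standard programme. The question is whether to condition on prior employment history.
Since prior employment history is a pre-existing factor (not a product of the programme) and it affects the outcome on its own, it is a confounder. The stratified rates, not the pooled rate, identify the causal effect.
Within each level — recent employment: 81.5% vs 56.6%; long-term unemployed: 35.3% vs 29.5% — the intensive programme is higher every time.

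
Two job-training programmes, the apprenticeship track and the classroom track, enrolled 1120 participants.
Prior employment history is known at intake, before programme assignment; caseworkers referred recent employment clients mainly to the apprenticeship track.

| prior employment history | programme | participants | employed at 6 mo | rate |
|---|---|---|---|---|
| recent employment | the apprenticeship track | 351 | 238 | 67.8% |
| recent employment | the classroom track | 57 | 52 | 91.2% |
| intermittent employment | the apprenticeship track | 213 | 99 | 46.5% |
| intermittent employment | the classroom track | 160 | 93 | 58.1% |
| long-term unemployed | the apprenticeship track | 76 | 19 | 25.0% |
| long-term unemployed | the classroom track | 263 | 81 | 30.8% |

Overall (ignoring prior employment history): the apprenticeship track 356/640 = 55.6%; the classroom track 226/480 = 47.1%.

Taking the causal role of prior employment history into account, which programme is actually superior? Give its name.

The prior employment history-specific comparison favours the classroom track throughout, but the pooled figures favour the apprenticeship track. The question is whether to condition on prior employment history.
Prior employment history differs across programmes for reasons unrelated to any effect of the programme itself, and it separately predicts the outcome — a classic confounder. We must compare within prior employment history levels.
Within each level — recent employment: 67.8% vs 91.2%; intermittent employment: 46.5% vs 58.1%; long-term unemployed: 25.0% vs 30.8% — the classroom track is higher every time.

the classroom track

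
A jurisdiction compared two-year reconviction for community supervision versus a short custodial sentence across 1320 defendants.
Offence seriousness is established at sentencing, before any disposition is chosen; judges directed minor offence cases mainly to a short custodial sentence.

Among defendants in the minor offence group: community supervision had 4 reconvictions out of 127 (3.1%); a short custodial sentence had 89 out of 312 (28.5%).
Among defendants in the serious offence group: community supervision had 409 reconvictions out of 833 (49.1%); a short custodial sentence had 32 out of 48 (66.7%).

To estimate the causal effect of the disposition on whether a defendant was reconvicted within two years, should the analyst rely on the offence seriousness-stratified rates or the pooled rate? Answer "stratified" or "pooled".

stratified

Within every offence seriousness level community supervision has the lower rate, yet pooled a short custodial sentence does — Simpson's reversal.
Offence seriousness is set before the disposition has any effect — it is not caused by the disposition — and it independently drives the outcome. That makes it a confounder, so the causal comparison is within offence seriousness levels.
Within each level — minor offence: 3.1% vs 28.5%; serious offence: 49.1% vs 66.7% — community supervision is lower every time.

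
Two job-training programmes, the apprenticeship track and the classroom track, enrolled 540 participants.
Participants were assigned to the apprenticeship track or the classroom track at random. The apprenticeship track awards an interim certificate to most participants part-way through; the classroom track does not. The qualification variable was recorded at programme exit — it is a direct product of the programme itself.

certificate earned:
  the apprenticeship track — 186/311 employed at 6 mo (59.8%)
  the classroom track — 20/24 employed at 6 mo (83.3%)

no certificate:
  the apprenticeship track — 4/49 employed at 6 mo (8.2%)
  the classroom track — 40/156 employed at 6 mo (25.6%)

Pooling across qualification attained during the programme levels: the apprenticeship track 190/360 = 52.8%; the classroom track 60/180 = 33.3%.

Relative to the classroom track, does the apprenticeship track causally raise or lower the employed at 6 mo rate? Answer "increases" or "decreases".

Because the programme influences qualification attained during the programme, qualification attained during the programme is a post-treatment mediator, not a confounder. Stratifying on it would bias the estimate; the causal effect is the crude pooled difference.
Pooled: the apprenticeship track 52.8% vs the classroom track 33.3%; the apprenticeship track is higher overall.

increases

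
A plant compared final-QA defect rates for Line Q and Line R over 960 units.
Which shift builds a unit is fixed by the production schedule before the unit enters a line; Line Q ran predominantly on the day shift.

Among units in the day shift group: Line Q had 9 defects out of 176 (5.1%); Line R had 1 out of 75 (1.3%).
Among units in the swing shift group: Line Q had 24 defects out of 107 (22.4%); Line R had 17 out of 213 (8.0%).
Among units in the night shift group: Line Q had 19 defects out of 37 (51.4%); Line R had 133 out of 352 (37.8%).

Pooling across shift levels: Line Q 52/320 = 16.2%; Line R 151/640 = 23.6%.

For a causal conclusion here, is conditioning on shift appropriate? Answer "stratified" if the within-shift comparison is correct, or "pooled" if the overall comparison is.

The shift-specific comparison favours Line R throughout, but the pooled figures favour Line Q. The question is whether to condition on shift.
Here shift is a common cause — it drives both which line a case falls under and the outcome. The crude comparison mixes populations; the stratum-specific rates are the causally relevant ones.
Within each level — day shift: 5.1% vs 1.3%; swing shift: 22.4% vs 8.0%; night shift: 51.4% vs 37.8% — Line R is lower every time.

stratified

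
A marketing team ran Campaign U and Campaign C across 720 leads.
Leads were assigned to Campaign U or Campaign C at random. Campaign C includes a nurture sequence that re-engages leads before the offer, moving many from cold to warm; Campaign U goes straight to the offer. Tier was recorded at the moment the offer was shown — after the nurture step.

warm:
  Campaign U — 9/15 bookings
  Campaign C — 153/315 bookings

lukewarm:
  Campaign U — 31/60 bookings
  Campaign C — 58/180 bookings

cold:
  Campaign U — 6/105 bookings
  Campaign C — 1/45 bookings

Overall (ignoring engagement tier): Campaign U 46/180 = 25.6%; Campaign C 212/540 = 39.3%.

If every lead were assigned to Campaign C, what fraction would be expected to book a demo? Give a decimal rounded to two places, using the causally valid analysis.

0.39

The engagement tier-specific comparison favours Campaign U throughout, but the pooled figures favour Campaign C. The question is whether to condition on engagement tier.
Stratifying would compare campaigns among leads the campaigns themselves sorted into engagement tier groups — a form of selection on an intermediate. The unconditioned pooled rates give the total causal effect.
So P(outcome | do(Campaign C)) is just the pooled rate for Campaign C: 212/540 = 0.393.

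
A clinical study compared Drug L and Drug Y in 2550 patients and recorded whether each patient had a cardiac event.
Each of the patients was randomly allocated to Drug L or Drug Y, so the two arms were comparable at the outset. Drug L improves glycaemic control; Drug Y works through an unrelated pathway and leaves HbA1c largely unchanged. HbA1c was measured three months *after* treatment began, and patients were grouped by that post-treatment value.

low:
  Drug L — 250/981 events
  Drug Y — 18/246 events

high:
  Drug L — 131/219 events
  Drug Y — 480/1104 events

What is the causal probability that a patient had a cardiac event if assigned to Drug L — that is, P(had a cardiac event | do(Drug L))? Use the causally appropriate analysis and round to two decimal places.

The stratified and pooled comparisons disagree (Drug Y wins within each HbA1c; Drug L wins overall), so the answer turns on the causal role of HbA1c.
HbA1c here is a post-treatment variable shaped by the drug; conditioning on it would introduce bias rather than remove it. The overall comparison is the causal one.
So P(outcome | do(Drug L)) is just the pooled rate for Drug L: 381/1200 = 0.318.

0.32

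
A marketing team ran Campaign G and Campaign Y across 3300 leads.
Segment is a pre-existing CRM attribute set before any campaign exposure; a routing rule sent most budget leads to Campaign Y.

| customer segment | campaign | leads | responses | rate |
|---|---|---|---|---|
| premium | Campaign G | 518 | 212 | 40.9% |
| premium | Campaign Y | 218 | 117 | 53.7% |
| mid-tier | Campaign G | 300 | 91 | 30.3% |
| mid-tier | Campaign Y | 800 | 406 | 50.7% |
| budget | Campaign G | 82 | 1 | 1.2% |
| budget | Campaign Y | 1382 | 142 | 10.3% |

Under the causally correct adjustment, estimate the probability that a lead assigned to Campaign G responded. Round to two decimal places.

Customer segment is set before the campaign has any effect — it is not caused by the campaign — and it independently drives the outcome. That makes it a confounder, so the causal comparison is within customer segment levels.
Standardising Campaign G to the population customer segment mix: 0.223·212/518 + 0.333·91/300 + 0.444·1/82 = 0.198.

0.20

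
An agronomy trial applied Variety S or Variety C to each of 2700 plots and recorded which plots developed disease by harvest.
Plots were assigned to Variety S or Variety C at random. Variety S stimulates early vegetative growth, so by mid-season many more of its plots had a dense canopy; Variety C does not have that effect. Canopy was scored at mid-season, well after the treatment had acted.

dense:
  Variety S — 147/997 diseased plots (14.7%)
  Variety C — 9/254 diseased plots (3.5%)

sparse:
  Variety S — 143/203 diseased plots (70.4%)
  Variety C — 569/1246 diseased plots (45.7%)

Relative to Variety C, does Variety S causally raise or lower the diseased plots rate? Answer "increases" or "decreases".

The mid-season canopy-specific comparison favours Variety C throughout, but the pooled figures favour Variety S. The question is whether to condition on mid-season canopy.
Mid-season canopy lies on the pathway variety → mid-season canopy → outcome, so adjusting for it blocks the indirect effect. For the total causal effect of variety, use the unadjusted pooled rates.
Pooled: Variety S 24.2% vs Variety C 38.5%; Variety S is lower overall.

decreases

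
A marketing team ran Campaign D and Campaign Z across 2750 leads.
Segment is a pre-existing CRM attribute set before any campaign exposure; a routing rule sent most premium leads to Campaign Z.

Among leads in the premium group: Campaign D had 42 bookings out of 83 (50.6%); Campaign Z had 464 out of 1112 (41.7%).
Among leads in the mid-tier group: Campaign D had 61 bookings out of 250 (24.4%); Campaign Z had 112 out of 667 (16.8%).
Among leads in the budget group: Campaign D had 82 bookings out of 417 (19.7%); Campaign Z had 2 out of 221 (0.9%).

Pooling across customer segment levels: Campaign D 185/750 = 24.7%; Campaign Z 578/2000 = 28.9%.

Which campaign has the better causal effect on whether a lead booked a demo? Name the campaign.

Campaign D

The customer segment-specific comparison favours Campaign D throughout, but the pooled figures favour Campaign Z. The question is whether to condition on customer segment.
Since customer segment is a pre-existing factor (not a product of the campaign) and it affects the outcome on its own, it is a confounder. The stratified rates, not the pooled rate, identify the causal effect.
Within each level — premium: 50.6% vs 41.7%; mid-tier: 24.4% vs 16.8%; budget: 19.7% vs 0.9% — Campaign D is higher every time.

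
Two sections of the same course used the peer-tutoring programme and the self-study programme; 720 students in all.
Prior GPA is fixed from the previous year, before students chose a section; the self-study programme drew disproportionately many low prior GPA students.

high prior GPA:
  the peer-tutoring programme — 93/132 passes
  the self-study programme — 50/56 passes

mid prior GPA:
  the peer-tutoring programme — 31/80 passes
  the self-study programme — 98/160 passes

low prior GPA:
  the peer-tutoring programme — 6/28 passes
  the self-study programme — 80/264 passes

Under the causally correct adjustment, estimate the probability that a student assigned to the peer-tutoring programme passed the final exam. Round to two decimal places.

Within every prior GPA band level the self-study programme has the higher rate, yet pooled the peer-tutoring programme does — Simpson's reversal.
Nothing the teaching method does changes prior GPA band; the imbalance is an allocation artefact. With prior GPA band also predicting the outcome, the pooled figure is confounded, and the within-stratum comparison is the causal one.
Standardising the peer-tutoring programme to the population prior GPA band mix: 0.261·93/132 + 0.333·31/80 + 0.406·6/28 = 0.400.

0.40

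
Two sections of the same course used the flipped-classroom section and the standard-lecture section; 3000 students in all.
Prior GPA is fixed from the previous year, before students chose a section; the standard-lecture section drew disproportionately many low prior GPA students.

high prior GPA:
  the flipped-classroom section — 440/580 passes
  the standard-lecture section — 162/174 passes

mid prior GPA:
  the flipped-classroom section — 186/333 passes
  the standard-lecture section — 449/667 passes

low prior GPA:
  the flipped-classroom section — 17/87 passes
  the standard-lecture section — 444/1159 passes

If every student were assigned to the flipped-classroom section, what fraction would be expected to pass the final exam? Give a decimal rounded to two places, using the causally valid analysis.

0.46

Within every prior GPA band level the standard-lecture section has the higher rate, yet pooled the flipped-classroom section does — Simpson's reversal.
Prior GPA band satisfies the back-door criterion: it is not a descendant of the teaching method, and it blocks the spurious path from teaching method to outcome. Adjusting for it (i.e., using the within-prior GPA band rates) gives the causal effect.
Standardising the flipped-classroom section to the population prior GPA band mix: 0.251·440/580 + 0.333·186/333 + 0.415·17/87 = 0.458.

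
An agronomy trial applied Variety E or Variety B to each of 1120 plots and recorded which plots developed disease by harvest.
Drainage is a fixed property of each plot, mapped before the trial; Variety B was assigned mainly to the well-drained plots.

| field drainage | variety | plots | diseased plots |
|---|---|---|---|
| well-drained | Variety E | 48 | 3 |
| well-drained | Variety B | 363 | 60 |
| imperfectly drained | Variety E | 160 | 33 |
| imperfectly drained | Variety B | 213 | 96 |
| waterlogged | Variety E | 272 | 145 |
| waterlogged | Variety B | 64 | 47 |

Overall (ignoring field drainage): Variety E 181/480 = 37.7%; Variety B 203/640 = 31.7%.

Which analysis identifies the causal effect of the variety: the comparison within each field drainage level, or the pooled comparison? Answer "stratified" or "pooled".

stratified

Within every field drainage level Variety E has the lower rate, yet pooled Variety B does — Simpson's reversal.
Since field drainage is a pre-existing factor (not a product of the variety) and it affects the outcome on its own, it is a confounder. The stratified rates, not the pooled rate, identify the causal effect.
Within each level — well-drained: 6.2% vs 16.5%; imperfectly drained: 20.6% vs 45.1%; waterlogged: 53.3% vs 73.4% — Variety E is lower every time.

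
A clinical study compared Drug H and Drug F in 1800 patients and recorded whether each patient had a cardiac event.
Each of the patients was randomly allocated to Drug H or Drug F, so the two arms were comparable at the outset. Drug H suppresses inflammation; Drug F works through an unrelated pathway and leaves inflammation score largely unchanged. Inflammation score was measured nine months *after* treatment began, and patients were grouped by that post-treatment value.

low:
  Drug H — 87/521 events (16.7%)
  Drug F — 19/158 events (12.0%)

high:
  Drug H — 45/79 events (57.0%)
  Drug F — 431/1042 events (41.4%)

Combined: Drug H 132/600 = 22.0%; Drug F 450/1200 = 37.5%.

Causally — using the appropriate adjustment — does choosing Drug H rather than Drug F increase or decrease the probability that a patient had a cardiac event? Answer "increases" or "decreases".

Because the drug influences inflammation score, inflammation score is a post-treatment mediator, not a confounder. Stratifying on it would bias the estimate; the causal effect is the crude pooled difference.
Pooled: Drug H 22.0% vs Drug F 37.5%; Drug H is lower overall.

decreases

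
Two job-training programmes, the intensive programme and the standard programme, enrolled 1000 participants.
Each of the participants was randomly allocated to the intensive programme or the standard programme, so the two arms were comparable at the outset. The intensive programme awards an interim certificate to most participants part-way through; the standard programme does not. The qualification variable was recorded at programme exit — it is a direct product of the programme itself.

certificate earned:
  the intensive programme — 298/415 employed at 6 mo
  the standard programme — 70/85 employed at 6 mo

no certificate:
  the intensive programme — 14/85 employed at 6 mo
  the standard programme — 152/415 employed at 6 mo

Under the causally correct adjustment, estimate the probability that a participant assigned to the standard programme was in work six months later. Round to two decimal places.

The qualification attained during the programme-specific comparison favours the standard programme throughout, but the pooled figures favour the intensive programme. The question is whether to condition on qualification attained during the programme.
Qualification attained during the programme is downstream of the programme. One should not condition on a consequence of treatment, so the overall rates are the right comparison.
So P(outcome | do(the standard programme)) is just the pooled rate for the standard programme: 222/500 = 0.444.

0.44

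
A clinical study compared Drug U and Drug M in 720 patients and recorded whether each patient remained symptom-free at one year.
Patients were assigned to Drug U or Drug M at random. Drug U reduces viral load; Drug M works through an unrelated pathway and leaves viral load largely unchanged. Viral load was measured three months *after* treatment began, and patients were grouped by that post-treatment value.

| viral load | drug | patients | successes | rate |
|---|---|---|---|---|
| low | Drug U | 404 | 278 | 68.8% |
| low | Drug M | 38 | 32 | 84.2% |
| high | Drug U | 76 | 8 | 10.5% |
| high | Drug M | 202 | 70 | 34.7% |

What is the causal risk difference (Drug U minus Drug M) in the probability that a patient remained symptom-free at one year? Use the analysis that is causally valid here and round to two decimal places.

The viral load-specific comparison favours Drug M throughout, but the pooled figures favour Drug U. The question is whether to condition on viral load.
Viral load lies on the pathway drug → viral load → outcome, so adjusting for it blocks the indirect effect. For the total causal effect of drug, use the unadjusted pooled rates.
The causal difference is the pooled difference: 0.596 − 0.425 = +0.171.

+0.17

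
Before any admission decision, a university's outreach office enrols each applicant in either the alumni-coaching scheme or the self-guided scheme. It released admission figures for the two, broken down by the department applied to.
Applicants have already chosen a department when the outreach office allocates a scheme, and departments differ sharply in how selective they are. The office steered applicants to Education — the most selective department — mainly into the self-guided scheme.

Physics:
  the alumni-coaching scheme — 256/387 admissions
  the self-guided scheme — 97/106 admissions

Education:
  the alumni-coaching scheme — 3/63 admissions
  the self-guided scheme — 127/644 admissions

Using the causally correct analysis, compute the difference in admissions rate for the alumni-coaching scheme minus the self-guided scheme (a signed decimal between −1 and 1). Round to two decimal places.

The imbalance in department arose from how applicants were allocated, not from anything the outreach scheme did; and department independently affects the outcome. The pooled gap is confounded — condition on department.
Adjusting over the population distribution of department: 0.411·(0.661−0.915) + 0.589·(0.048−0.197) = -0.192.

-0.19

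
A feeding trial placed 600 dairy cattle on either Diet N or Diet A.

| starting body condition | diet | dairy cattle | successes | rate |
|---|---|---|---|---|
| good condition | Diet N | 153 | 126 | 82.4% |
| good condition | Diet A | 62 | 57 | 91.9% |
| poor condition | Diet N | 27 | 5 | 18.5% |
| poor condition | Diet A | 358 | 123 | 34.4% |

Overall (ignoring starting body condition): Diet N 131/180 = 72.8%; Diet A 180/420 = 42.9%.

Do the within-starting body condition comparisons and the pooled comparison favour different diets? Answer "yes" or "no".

yes

Within each starting body condition level (good condition 82.4% vs 91.9%; poor condition 18.5% vs 34.4%), Diet A has the higher rate every time. Pooled: 72.8% vs 42.9% — Diet N has the higher rate overall. The two comparisons disagree.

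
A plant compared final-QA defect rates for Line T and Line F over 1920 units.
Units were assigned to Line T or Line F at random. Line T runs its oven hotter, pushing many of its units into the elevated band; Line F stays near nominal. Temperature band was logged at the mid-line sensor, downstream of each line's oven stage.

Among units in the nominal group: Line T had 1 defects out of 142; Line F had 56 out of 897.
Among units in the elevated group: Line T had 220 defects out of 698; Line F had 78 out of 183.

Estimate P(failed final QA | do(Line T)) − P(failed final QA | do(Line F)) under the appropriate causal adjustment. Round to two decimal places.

Line T is lower inside every in-process temperature band stratum but Line F is lower in aggregate. Whether to stratify depends on how in-process temperature band relates to the line.
In-process temperature band lies on the pathway line → in-process temperature band → outcome, so adjusting for it blocks the indirect effect. For the total causal effect of line, use the unadjusted pooled rates.
The causal difference is the pooled difference: 0.263 − 0.124 = +0.139.

+0.14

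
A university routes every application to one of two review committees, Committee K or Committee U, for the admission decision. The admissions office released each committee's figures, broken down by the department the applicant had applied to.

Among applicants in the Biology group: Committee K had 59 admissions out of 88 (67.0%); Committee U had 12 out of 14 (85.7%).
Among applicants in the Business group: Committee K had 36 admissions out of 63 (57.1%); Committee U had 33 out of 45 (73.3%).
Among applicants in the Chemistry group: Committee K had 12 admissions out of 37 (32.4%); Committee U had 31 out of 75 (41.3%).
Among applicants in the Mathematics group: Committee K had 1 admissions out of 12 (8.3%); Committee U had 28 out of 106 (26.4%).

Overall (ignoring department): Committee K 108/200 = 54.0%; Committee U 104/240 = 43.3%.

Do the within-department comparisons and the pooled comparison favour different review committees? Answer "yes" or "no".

Within each department level (Biology 67.0% vs 85.7%; Business 57.1% vs 73.3%; Chemistry 32.4% vs 41.3%; Mathematics 8.3% vs 26.4%), Committee U has the higher rate every time. Pooled: 54.0% vs 43.3% — Committee K has the higher rate overall. The two comparisons disagree.

yes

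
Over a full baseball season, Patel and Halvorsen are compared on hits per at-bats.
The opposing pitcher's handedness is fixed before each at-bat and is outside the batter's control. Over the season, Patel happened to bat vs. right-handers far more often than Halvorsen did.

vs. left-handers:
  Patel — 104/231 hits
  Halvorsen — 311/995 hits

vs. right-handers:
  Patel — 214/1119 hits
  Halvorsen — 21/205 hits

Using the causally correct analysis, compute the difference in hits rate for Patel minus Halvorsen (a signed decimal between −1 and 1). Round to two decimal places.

+0.11

Since pitcher handedness is a pre-existing factor (not a product of the player) and it affects the outcome on its own, it is a confounder. The stratified rates, not the pooled rate, identify the causal effect.
Adjusting over the population distribution of pitcher handedness: 0.481·(0.450−0.313) + 0.519·(0.191−0.102) = +0.112.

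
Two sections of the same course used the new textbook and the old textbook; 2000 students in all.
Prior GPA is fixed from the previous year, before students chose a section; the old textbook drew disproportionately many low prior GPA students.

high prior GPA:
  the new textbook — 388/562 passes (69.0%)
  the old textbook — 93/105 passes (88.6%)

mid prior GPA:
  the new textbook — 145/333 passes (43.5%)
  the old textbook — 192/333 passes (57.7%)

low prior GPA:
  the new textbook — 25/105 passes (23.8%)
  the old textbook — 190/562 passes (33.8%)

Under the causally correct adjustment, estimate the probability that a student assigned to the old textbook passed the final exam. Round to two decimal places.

Prior GPA band differs across teaching methods for reasons unrelated to any effect of the teaching method itself, and it separately predicts the outcome — a classic confounder. We must compare within prior GPA band levels.
Standardising the old textbook to the population prior GPA band mix: 0.334·93/105 + 0.333·192/333 + 0.334·190/562 = 0.600.

0.60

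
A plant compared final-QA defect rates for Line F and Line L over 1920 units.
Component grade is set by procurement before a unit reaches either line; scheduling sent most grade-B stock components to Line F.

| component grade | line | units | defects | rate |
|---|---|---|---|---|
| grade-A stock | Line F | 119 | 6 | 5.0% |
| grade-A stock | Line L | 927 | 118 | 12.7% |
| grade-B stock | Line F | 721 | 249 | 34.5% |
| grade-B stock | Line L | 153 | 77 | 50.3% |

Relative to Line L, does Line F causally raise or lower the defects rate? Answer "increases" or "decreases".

Component grade satisfies the back-door criterion: it is not a descendant of the line, and it blocks the spurious path from line to outcome. Adjusting for it (i.e., using the within-component grade rates) gives the causal effect.
Within each level — grade-A stock: 5.0% vs 12.7%; grade-B stock: 34.5% vs 50.3% — Line F is lower every time.

decreases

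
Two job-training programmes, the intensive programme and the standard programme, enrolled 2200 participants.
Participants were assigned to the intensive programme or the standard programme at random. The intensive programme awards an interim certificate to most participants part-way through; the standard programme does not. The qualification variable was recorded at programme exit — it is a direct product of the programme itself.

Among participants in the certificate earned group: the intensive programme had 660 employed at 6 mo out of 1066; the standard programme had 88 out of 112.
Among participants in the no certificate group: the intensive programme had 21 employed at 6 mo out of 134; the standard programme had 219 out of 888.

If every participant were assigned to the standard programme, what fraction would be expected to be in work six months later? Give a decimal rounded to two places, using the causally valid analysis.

0.31

The distribution of qualification attained during the programme is itself part of what the programme does — it is an intermediate outcome. Holding it fixed would remove that part of the effect; the total effect is the pooled difference.
So P(outcome | do(the standard programme)) is just the pooled rate for the standard programme: 307/1000 = 0.307.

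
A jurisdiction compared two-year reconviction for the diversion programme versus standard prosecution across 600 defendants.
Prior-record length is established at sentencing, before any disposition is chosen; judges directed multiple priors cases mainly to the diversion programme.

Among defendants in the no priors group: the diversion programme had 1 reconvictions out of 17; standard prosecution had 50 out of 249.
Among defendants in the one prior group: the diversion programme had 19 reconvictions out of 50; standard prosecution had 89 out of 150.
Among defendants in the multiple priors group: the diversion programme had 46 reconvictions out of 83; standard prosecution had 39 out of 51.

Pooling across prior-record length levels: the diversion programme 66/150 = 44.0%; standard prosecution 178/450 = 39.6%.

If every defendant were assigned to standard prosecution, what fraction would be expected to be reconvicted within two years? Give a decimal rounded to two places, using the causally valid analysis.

Here prior-record length is a common cause — it drives both which disposition a case falls under and the outcome. The crude comparison mixes populations; the stratum-specific rates are the causally relevant ones.
Standardising standard prosecution to the population prior-record length mix: 0.443·50/249 + 0.333·89/150 + 0.223·39/51 = 0.458.

0.46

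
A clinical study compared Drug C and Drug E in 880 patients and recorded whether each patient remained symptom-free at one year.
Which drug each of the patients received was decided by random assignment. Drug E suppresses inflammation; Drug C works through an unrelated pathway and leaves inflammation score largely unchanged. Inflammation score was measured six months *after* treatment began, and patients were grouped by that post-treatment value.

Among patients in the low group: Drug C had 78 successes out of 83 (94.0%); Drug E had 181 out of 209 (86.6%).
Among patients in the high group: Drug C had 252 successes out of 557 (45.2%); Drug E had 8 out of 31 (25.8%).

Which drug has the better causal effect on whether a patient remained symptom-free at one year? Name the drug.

Inflammation score is recorded after the drug and is itself shifted by it — it sits on the causal path from drug to outcome. Conditioning on a mediator would strip out part of the effect we want; the pooled comparison gives the total causal effect.
Pooled: Drug C 51.6% vs Drug E 78.8%; Drug E is higher overall.

Drug E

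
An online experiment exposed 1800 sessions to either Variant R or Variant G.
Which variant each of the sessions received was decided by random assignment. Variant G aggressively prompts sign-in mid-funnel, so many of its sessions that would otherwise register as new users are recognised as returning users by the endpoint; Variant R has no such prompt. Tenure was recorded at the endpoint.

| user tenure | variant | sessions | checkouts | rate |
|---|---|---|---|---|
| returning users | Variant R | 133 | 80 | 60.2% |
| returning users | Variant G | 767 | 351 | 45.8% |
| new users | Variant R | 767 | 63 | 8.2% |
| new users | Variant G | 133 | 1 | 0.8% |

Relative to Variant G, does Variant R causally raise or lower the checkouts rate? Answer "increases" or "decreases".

The stratified and pooled comparisons disagree (Variant R wins within each user tenure; Variant G wins overall), so the answer turns on the causal role of user tenure.
Stratifying would compare variants among sessions the variants themselves sorted into user tenure groups — a form of selection on an intermediate. The unconditioned pooled rates give the total causal effect.
Pooled: Variant R 15.9% vs Variant G 39.1%; Variant G is higher overall.

decreases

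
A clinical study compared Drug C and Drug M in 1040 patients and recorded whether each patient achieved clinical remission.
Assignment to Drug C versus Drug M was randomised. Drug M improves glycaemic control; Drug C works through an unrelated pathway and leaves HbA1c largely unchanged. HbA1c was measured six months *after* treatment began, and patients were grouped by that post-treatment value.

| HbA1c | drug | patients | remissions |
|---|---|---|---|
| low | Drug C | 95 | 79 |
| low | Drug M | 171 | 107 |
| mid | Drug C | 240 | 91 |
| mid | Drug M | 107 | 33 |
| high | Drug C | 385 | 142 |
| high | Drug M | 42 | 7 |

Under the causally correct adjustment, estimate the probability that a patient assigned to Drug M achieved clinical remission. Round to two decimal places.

Within every HbA1c level Drug C has the higher rate, yet pooled Drug M does — Simpson's reversal.
Stratifying would compare drugs among patients the drugs themselves sorted into HbA1c groups — a form of selection on an intermediate. The unconditioned pooled rates give the total causal effect.
So P(outcome | do(Drug M)) is just the pooled rate for Drug M: 147/320 = 0.459.

0.46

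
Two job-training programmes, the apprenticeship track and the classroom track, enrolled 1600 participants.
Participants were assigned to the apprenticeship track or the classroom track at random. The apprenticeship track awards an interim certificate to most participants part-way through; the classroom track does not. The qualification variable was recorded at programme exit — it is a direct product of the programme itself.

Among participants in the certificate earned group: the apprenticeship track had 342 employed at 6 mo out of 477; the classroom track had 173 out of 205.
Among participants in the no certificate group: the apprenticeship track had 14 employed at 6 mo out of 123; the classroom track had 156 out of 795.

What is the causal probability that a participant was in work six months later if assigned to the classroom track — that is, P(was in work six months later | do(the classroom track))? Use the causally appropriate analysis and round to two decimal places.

0.33

Because the programme influences qualification attained during the programme, qualification attained during the programme is a post-treatment mediator, not a confounder. Stratifying on it would bias the estimate; the causal effect is the crude pooled difference.
So P(outcome | do(the classroom track)) is just the pooled rate for the classroom track: 329/1000 = 0.329.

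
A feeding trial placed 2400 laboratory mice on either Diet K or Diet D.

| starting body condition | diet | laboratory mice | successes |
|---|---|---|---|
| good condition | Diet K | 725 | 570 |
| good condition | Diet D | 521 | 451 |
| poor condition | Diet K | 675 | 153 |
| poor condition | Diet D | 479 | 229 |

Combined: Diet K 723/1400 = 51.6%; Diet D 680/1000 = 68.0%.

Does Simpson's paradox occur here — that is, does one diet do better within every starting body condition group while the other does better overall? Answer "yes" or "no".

no

Within each starting body condition level (good condition 78.6% vs 86.6%; poor condition 22.7% vs 47.8%), Diet D has the higher rate every time. Pooled: 51.6% vs 68.0% — Diet D has the higher rate overall. They agree.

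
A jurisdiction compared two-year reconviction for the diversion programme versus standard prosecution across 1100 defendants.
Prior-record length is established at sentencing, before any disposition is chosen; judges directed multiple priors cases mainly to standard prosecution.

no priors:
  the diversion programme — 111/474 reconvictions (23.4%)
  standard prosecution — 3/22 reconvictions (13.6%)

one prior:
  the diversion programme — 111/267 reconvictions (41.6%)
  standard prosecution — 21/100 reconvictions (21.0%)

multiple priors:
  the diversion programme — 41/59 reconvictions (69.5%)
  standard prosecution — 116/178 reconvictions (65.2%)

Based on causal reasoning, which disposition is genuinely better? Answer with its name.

Prior-record length differs across dispositions for reasons unrelated to any effect of the disposition itself, and it separately predicts the outcome — a classic confounder. We must compare within prior-record length levels.
Within each level — no priors: 23.4% vs 13.6%; one prior: 41.6% vs 21.0%; multiple priors: 69.5% vs 65.2% — standard prosecution is lower every time.

standard prosecution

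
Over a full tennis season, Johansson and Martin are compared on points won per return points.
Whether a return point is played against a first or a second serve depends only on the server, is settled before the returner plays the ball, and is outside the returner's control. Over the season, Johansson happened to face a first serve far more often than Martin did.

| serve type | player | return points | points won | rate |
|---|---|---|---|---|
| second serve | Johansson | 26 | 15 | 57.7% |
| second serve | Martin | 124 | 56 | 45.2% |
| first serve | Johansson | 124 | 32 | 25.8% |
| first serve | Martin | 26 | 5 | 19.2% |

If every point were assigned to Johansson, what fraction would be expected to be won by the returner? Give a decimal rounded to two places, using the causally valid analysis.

0.42

Serve type is set before the player has any effect — it is not caused by the player — and it independently drives the outcome. That makes it a confounder, so the causal comparison is within serve type levels.
Standardising Johansson to the population serve type mix: 0.500·15/26 + 0.500·32/124 = 0.417.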